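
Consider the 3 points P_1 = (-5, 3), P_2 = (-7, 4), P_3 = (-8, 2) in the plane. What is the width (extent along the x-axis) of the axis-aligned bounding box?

3

max x = -5, min x = -8, so width = 3.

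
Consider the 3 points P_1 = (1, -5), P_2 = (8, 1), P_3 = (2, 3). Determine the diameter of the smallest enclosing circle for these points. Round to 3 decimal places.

9.402

Side lengths²: P_1P_2² = 85, P_1P_3² = 65, P_2P_3² = 40.
Since P_1P_2² = 85 < 65 + 40 = 105, the triangle is acute, so the smallest enclosing circle is the circumcircle.
Circumcentre = (3.9, -1.3), r² = 22.1.
Diameter = 2r = 2√(22.1) ≈ 9.402.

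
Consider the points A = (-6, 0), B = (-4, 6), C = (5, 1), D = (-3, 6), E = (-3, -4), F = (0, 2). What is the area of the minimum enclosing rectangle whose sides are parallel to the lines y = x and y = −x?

91

In coordinates u = x + y, v = x − y the rectangle is axis-aligned; the map (x,y)→(u,v) scales areas by 2.
u-values: -6, 2, 6, 3, -7, 2; range = 6 − (-7) = 13.
v-values: -6, -10, 4, -9, 1, -2; range = 4 − (-10) = 14.
Area = (13 × 14) / 2 = 91.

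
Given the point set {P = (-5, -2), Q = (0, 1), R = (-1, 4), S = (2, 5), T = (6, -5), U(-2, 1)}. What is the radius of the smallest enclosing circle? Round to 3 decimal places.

By Welzl's lemma the MEC is supported by two points (diametrically opposite) or three points (on a circumcircle).
The minimum enclosing circle is determined by three boundary points: P, S, T.
Their circumcentre is (8/7, -8/7) with r² = 1885/49.
The farthest remaining point R is at distance² 1521/49 ≤ 1885/49.
r = √(1885/49) ≈ 6.202.

6.202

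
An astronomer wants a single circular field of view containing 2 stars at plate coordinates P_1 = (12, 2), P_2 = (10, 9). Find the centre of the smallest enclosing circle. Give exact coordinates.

The smallest circle enclosing two points has them as diameter endpoints.
Centre = midpoint = (11, 5.5); r² = |P_1P_2|²/4 = 53/4 = 13.25.
Centre = (11, 5.5).

(11, 5.5)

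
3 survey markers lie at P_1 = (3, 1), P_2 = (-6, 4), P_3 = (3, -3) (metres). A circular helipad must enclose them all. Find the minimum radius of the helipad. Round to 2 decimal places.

5.70

Side lengths²: P_1P_2² = 90, P_1P_3² = 16, P_2P_3² = 130.
Since P_2P_3² = 130 ≥ 90 + 16 = 106, the angle opposite P_2P_3 is not acute, so the smallest enclosing circle has P_2P_3 as diameter.
Centre = midpoint of P_2P_3 = (-1.5, 0.5), r² = 130/4 = 32.5.
r = √(32.5) ≈ 5.70.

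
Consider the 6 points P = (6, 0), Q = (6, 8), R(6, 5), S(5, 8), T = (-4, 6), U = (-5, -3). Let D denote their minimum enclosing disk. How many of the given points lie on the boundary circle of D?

2

By Welzl's lemma the MEC is supported by two points (diametrically opposite) or three points (on a circumcircle).
The farthest pair is Q–U with squared distance 242. The circle on this segment as diameter has centre (0.5, 2.5) and r² = 242/4 = 60.5.
Check P: distance² to centre = 36.5 ≤ 60.5, so it lies inside.
All remaining points lie in this disk, and no smaller disk contains both endpoints, so this is the minimum enclosing circle.
The points at distance exactly r from the centre are Q, U — 2 points.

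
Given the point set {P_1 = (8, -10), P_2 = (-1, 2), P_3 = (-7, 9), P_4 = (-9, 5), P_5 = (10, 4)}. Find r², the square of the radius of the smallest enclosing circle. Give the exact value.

146.5

By Welzl's lemma the MEC is supported by two points (diametrically opposite) or three points (on a circumcircle).
The farthest pair is P_1–P_3 with squared distance 586. The circle on this segment as diameter has centre (0.5, -0.5) and r² = 586/4 = 146.5.
Check P_2: distance² to centre = 8.5 ≤ 146.5, so it lies inside.
All remaining points lie in this disk, and no smaller disk contains both endpoints, so this is the minimum enclosing circle.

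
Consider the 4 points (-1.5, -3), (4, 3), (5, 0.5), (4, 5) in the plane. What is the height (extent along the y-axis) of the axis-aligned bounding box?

max y = 5, min y = -3, so height = 8.

8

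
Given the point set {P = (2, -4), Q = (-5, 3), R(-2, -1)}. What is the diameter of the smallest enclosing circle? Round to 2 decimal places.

9.90

Side lengths²: PQ² = 98, PR² = 25, QR² = 25.
Since PQ² = 98 ≥ 25 + 25 = 50, the angle opposite PQ is not acute, so the smallest enclosing circle has PQ as diameter.
Centre = midpoint of PQ = (-1.5, -0.5), r² = 98/4 = 24.5.
Diameter = 2r = 2√(24.5) ≈ 9.90.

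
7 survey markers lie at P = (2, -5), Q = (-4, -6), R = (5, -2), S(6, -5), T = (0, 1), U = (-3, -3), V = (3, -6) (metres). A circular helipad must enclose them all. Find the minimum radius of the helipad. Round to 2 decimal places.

The minimum enclosing circle is determined by three boundary points: Q, S, T.
Their circumcentre is (19/22, -91/22) with r² = 6565/242.
The farthest remaining point R is at distance² 5245/242 ≤ 6565/242.
r = √(6565/242) ≈ 5.21.

5.21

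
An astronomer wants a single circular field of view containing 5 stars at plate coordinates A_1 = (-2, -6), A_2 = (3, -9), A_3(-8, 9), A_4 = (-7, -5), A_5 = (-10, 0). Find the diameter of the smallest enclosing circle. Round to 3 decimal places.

21.095

The farthest pair is A_2–A_3 with squared distance 445. The circle on this segment as diameter has centre (-2.5, 0) and r² = 445/4 = 111.25.
Check A_1: distance² to centre = 36.25 ≤ 111.25, so it lies inside.
All remaining points lie in this disk, and no smaller disk contains both endpoints, so this is the minimum enclosing circle.
Diameter = 2r = 2√(111.25) ≈ 21.095.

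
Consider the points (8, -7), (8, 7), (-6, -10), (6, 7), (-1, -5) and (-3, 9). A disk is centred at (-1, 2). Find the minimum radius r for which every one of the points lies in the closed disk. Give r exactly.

13

The required radius is the distance from (-1, 2) to the farthest point.
Squared distances: 162, 106, 169, 74, 49, 53.
Maximum is 169, attained at (-6, -10).
r = √169 = 13.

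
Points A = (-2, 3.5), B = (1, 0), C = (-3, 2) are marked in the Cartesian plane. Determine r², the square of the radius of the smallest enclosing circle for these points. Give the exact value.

5.3955078125

Side lengths²: AB² = 21.25, AC² = 3.25, BC² = 20.
Since AB² = 21.25 < 20 + 3.25 = 23.25, the triangle is acute, so the smallest enclosing circle is the circumcircle.
Circumcentre = (-0.71875, 1.5625), r² = 5.3955078125.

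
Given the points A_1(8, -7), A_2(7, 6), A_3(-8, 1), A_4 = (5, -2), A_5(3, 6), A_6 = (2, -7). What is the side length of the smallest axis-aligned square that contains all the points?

16

The bounding box has width 16 and height 13.
An axis-aligned square enclosing the set must have side ≥ max(width, height).
So the minimum side is max(16, 13) = 16.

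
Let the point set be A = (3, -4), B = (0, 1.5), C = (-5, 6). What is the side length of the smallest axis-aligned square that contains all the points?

The bounding box has width 8 and height 10.
An axis-aligned square enclosing the set must have side ≥ max(width, height).
So the minimum side is max(8, 10) = 10.

10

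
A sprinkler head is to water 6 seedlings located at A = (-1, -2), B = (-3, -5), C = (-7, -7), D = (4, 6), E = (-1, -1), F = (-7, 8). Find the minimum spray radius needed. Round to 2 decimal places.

A smallest enclosing disk is always determined by at most three of the input points on its boundary.
The minimum enclosing circle is determined by three boundary points: C, D, F.
Their circumcentre is (-59/22, 0.5) with r² = 18125/242.
The farthest remaining point B is at distance² 7345/242 ≤ 18125/242.
r = √(18125/242) ≈ 8.65.

8.65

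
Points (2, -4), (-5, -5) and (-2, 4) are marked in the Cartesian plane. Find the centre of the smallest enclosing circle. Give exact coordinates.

(-2, -1)

Call the three points A, B, C in the order given.
Side lengths²: AB² = 50, AC² = 80, BC² = 90.
Since BC² = 90 < 80 + 50 = 130, the triangle is acute, so the smallest enclosing circle is the circumcircle.
Circumcentre = (-2, -1), r² = 25.
Centre = (-2, -1).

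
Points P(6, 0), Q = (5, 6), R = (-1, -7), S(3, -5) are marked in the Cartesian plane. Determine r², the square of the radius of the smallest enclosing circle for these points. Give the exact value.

51.25

By Welzl's lemma the MEC is supported by two points (diametrically opposite) or three points (on a circumcircle).
The farthest pair is Q–R with squared distance 205. The circle on this segment as diameter has centre (2, -0.5) and r² = 205/4 = 51.25.
Check P: distance² to centre = 16.25 ≤ 51.25, so it lies inside.
All remaining points lie in this disk, and no smaller disk contains both endpoints, so this is the minimum enclosing circle.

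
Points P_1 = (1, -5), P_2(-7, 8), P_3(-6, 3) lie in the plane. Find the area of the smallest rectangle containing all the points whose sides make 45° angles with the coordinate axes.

In coordinates u = x + y, v = x − y the rectangle is axis-aligned; the map (x,y)→(u,v) scales areas by 2.
u-values: -4, 1, -3; range = 1 − (-4) = 5.
v-values: 6, -15, -9; range = 6 − (-15) = 21.
Area = (5 × 21) / 2 = 52.5.

52.5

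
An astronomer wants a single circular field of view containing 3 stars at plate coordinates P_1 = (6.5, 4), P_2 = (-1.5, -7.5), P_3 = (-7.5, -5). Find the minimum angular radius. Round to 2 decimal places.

Side lengths²: P_1P_2² = 196.25, P_1P_3² = 277, P_2P_3² = 42.25.
Since P_1P_3² = 277 ≥ 196.25 + 42.25 = 238.5, the angle opposite P_1P_3 is not acute, so the smallest enclosing circle has P_1P_3 as diameter.
Centre = midpoint of P_1P_3 = (-0.5, -0.5), r² = 277/4 = 69.25.
r = √(69.25) ≈ 8.32.

8.32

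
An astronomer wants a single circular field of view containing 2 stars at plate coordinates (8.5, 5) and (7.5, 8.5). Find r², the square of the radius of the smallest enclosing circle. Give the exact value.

3.3125

The smallest circle enclosing two points has them as diameter endpoints.
Centre = midpoint = (8, 6.75); r² = |(8.5, 5)−(7.5, 8.5)|²/4 = 13.25/4 = 3.3125.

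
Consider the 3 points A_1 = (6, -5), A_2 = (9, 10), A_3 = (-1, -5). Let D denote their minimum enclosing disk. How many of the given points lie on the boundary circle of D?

Side lengths²: A_1A_2² = 234, A_1A_3² = 49, A_2A_3² = 325.
Since A_2A_3² = 325 ≥ 234 + 49 = 283, the angle opposite A_2A_3 is not acute, so the smallest enclosing circle has A_2A_3 as diameter.
Centre = midpoint of A_2A_3 = (4, 2.5), r² = 325/4 = 81.25.
The points at distance exactly r from the centre are A_2, A_3 — 2 points.

2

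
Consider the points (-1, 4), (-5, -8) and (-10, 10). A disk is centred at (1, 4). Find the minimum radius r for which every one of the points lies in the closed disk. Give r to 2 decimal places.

The required radius is the distance from (1, 4) to the farthest point.
Squared distances: 4, 180, 157.
Maximum is 180, attained at (-5, -8).
r = √180 ≈ 13.42.

13.42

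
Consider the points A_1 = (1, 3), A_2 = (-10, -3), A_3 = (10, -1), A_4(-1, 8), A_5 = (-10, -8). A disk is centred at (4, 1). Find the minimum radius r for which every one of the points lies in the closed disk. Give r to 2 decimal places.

16.64

The required radius is the distance from (4, 1) to the farthest point.
Squared distances: 13, 212, 40, 74, 277.
Maximum is 277, attained at A_5.
r = √277 ≈ 16.64.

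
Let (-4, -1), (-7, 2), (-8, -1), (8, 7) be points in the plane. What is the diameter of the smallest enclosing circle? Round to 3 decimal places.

The farthest pair is (-8, -1)–(8, 7) with squared distance 320. The circle on this segment as diameter has centre (0, 3) and r² = 320/4 = 80.
Check (-4, -1): distance² to centre = 32 ≤ 80, so it lies inside.
All remaining points lie in this disk, and no smaller disk contains both endpoints, so this is the minimum enclosing circle.
Diameter = 2r = 2√80 ≈ 17.889.

17.889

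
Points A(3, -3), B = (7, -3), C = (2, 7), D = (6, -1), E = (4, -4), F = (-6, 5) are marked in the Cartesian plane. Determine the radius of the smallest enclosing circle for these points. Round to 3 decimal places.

The farthest pair is B–F with squared distance 233. The circle on this segment as diameter has centre (0.5, 1) and r² = 233/4 = 58.25.
Check A: distance² to centre = 22.25 ≤ 58.25, so it lies inside.
All remaining points lie in this disk, and no smaller disk contains both endpoints, so this is the minimum enclosing circle.
r = √(58.25) ≈ 7.632.

7.632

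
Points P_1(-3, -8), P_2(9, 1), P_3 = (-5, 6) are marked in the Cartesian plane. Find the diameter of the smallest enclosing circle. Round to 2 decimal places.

16.95

Side lengths²: P_1P_2² = 225, P_1P_3² = 200, P_2P_3² = 221.
Since P_1P_2² = 225 < 221 + 200 = 421, the triangle is acute, so the smallest enclosing circle is the circumcircle.
Circumcentre = (39/62, -21/62), r² = 138125/1922.
Diameter = 2r = 2√(138125/1922) ≈ 16.95.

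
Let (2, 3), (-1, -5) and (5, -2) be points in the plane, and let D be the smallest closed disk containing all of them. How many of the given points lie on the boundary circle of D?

Call the three points A, B, C in the order given.
Side lengths²: AB² = 73, AC² = 34, BC² = 45.
Since AB² = 73 < 45 + 34 = 79, the triangle is acute, so the smallest enclosing circle is the circumcircle.
Circumcentre = (21/26, -29/26), r² = 6205/338.
The points at distance exactly r from the centre are (2, 3), (-1, -5), (5, -2) — 3 points.

3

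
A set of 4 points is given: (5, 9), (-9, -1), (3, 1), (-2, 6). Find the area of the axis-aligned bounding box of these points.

140

x ranges over [-9, 5], width 14.
y ranges over [-1, 9], height 10.
Area = 14 × 10 = 140.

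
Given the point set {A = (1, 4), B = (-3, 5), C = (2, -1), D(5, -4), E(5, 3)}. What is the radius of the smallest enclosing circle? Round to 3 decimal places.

6.021

By Welzl's lemma the MEC is supported by two points (diametrically opposite) or three points (on a circumcircle).
The farthest pair is B–D with squared distance 145. The circle on this segment as diameter has centre (1, 0.5) and r² = 145/4 = 36.25.
Check A: distance² to centre = 12.25 ≤ 36.25, so it lies inside.
All remaining points lie in this disk, and no smaller disk contains both endpoints, so this is the minimum enclosing circle.
r = √(36.25) ≈ 6.021.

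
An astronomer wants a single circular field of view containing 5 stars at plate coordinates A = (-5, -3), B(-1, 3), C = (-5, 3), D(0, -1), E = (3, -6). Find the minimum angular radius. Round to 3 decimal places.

A smallest enclosing disk is always determined by at most three of the input points on its boundary.
The farthest pair is C–E with squared distance 145. The circle on this segment as diameter has centre (-1, -1.5) and r² = 145/4 = 36.25.
Check A: distance² to centre = 18.25 ≤ 36.25, so it lies inside.
All remaining points lie in this disk, and no smaller disk contains both endpoints, so this is the minimum enclosing circle.
r = √(36.25) ≈ 6.021.

6.021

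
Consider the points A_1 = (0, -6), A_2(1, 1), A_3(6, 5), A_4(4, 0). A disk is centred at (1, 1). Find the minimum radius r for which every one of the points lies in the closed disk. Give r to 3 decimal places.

7.071

The required radius is the distance from (1, 1) to the farthest point.
Squared distances: 50, 0, 41, 10.
Maximum is 50, attained at A_1.
r = √50 ≈ 7.071.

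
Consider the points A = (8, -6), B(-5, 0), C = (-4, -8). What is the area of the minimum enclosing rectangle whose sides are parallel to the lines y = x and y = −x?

In coordinates u = x + y, v = x − y the rectangle is axis-aligned; the map (x,y)→(u,v) scales areas by 2.
u-values: 2, -5, -12; range = 2 − (-12) = 14.
v-values: 14, -5, 4; range = 14 − (-5) = 19.
Area = (14 × 19) / 2 = 133.

133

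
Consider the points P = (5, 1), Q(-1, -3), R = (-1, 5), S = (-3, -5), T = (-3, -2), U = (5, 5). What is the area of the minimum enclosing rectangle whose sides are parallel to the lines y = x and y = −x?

In coordinates u = x + y, v = x − y the rectangle is axis-aligned; the map (x,y)→(u,v) scales areas by 2.
u-values: 6, -4, 4, -8, -5, 10; range = 10 − (-8) = 18.
v-values: 4, 2, -6, 2, -1, 0; range = 4 − (-6) = 10.
Area = (18 × 10) / 2 = 90.

90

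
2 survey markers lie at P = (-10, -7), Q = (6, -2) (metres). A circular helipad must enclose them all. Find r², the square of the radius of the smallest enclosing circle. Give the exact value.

The smallest circle enclosing two points has them as diameter endpoints.
Centre = midpoint = (-2, -4.5); r² = |PQ|²/4 = 281/4 = 70.25.

70.25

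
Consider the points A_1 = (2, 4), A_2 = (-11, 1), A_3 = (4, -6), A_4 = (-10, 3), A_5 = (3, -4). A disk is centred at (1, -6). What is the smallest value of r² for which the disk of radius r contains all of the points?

202

The required radius is the distance from (1, -6) to the farthest point.
Squared distances: 101, 193, 9, 202, 8.
Maximum is 202, attained at A_4.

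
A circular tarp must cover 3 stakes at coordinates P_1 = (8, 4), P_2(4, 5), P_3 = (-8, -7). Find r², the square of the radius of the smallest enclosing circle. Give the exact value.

Side lengths²: P_1P_2² = 17, P_1P_3² = 377, P_2P_3² = 288.
Since P_1P_3² = 377 ≥ 288 + 17 = 305, the angle opposite P_1P_3 is not acute, so the smallest enclosing circle has P_1P_3 as diameter.
Centre = midpoint of P_1P_3 = (0, -1.5), r² = 377/4 = 94.25.

94.25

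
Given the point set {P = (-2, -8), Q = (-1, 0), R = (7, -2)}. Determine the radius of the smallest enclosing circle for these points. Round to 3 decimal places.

5.448

Side lengths²: PQ² = 65, PR² = 117, QR² = 68.
Since PR² = 117 < 68 + 65 = 133, the triangle is acute, so the smallest enclosing circle is the circumcircle.
Circumcentre = (47/22, -49/11), r² = 14365/484.
r = √(14365/484) ≈ 5.448.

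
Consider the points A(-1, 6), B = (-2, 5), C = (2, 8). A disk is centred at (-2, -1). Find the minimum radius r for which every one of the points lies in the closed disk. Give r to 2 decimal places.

9.85

The required radius is the distance from (-2, -1) to the farthest point.
Squared distances: 50, 36, 97.
Maximum is 97, attained at C.
r = √97 ≈ 9.85.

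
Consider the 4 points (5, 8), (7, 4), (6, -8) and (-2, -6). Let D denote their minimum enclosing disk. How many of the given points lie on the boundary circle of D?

3

By Welzl's lemma the MEC is supported by two points (diametrically opposite) or three points (on a circumcircle).
The minimum enclosing circle is determined by three boundary points: (5, 8), (6, -8), (-2, -6).
Their circumcentre is (67/18, -1/9) with r² = 21845/324.
The farthest remaining point (7, 4) is at distance² 8957/324 ≤ 21845/324.
The points at distance exactly r from the centre are (5, 8), (6, -8), (-2, -6) — 3 points.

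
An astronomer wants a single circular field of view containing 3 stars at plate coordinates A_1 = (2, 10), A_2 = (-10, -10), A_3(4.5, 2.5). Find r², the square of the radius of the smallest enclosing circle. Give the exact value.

Side lengths²: A_1A_2² = 544, A_1A_3² = 62.5, A_2A_3² = 366.5.
Since A_1A_2² = 544 ≥ 366.5 + 62.5 = 429, the angle opposite A_1A_2 is not acute, so the smallest enclosing circle has A_1A_2 as diameter.
Centre = midpoint of A_1A_2 = (-4, 0), r² = 544/4 = 136.

136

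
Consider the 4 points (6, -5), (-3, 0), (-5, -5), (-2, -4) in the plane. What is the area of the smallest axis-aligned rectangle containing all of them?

x ranges over [-5, 6], width 11.
y ranges over [-5, 0], height 5.
Area = 11 × 5 = 55.

55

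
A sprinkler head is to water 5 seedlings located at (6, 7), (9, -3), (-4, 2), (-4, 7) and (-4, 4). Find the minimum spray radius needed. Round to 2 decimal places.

8.20

By Welzl's lemma the MEC is supported by two points (diametrically opposite) or three points (on a circumcircle).
The farthest pair is (9, -3)–(-4, 7) with squared distance 269. The circle on this segment as diameter has centre (2.5, 2) and r² = 269/4 = 67.25.
Check (6, 7): distance² to centre = 37.25 ≤ 67.25, so it lies inside.
All remaining points lie in this disk, and no smaller disk contains both endpoints, so this is the minimum enclosing circle.
r = √(67.25) ≈ 8.20.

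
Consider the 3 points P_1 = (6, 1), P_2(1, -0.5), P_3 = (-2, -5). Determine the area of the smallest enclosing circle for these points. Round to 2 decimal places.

78.54

Side lengths²: P_1P_2² = 27.25, P_1P_3² = 100, P_2P_3² = 29.25.
Since P_1P_3² = 100 ≥ 29.25 + 27.25 = 56.5, the angle opposite P_1P_3 is not acute, so the smallest enclosing circle has P_1P_3 as diameter.
Centre = midpoint of P_1P_3 = (2, -2), r² = 100/4 = 25.
Area = π·r² = π·25 ≈ 78.54.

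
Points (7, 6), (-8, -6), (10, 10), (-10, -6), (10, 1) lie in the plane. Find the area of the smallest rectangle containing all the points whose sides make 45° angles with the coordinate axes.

234

In coordinates u = x + y, v = x − y the rectangle is axis-aligned; the map (x,y)→(u,v) scales areas by 2.
u-values: 13, -14, 20, -16, 11; range = 20 − (-16) = 36.
v-values: 1, -2, 0, -4, 9; range = 9 − (-4) = 13.
Area = (36 × 13) / 2 = 234.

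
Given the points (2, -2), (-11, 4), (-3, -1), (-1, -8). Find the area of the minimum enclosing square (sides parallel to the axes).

The bounding box has width 13 and height 12.
An axis-aligned square enclosing the set must have side ≥ max(width, height).
So the minimum side is max(13, 12) = 13.
Area = 13² = 169.

169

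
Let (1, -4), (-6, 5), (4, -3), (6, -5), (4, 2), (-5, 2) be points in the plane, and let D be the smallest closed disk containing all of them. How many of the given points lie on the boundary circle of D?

2

The minimum enclosing circle of a finite set is fixed by two of the points (as a diameter) or three (as a circumcircle).
The farthest pair is (-6, 5)–(6, -5) with squared distance 244. The circle on this segment as diameter has centre (0, 0) and r² = 244/4 = 61.
Check (1, -4): distance² to centre = 17 ≤ 61, so it lies inside.
All remaining points lie in this disk, and no smaller disk contains both endpoints, so this is the minimum enclosing circle.
The points at distance exactly r from the centre are (-6, 5), (6, -5) — 2 points.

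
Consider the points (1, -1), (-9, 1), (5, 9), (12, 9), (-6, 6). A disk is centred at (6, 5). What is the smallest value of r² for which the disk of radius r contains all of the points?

The required radius is the distance from (6, 5) to the farthest point.
Squared distances: 61, 241, 17, 52, 145.
Maximum is 241, attained at (-9, 1).

241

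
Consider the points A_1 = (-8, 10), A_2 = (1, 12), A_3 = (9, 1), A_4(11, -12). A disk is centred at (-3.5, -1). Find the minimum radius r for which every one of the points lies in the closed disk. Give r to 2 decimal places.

The required radius is the distance from (-3.5, -1) to the farthest point.
Squared distances: 141.25, 189.25, 160.25, 331.25.
Maximum is 331.25, attained at A_4.
r = √(331.25) ≈ 18.20.

18.20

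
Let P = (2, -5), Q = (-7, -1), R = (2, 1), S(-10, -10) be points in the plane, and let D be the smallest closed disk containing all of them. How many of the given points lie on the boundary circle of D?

2

The farthest pair is R–S with squared distance 265. The circle on this segment as diameter has centre (-4, -4.5) and r² = 265/4 = 66.25.
Check P: distance² to centre = 36.25 ≤ 66.25, so it lies inside.
All remaining points lie in this disk, and no smaller disk contains both endpoints, so this is the minimum enclosing circle.
The points at distance exactly r from the centre are R, S — 2 points.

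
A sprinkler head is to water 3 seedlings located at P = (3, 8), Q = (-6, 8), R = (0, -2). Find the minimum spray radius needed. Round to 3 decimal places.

Side lengths²: PQ² = 81, PR² = 109, QR² = 136.
Since QR² = 136 < 109 + 81 = 190, the triangle is acute, so the smallest enclosing circle is the circumcircle.
Circumcentre = (-1.5, 3.9), r² = 37.06.
r = √(37.06) ≈ 6.088.

6.088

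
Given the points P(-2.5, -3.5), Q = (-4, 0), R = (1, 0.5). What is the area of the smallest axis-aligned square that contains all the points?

25

The bounding box has width 5 and height 4.
An axis-aligned square enclosing the set must have side ≥ max(width, height).
So the minimum side is max(5, 4) = 5.
Area = 5² = 25.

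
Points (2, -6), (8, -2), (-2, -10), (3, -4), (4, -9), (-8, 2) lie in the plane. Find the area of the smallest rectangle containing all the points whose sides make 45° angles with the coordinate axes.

In coordinates u = x + y, v = x − y the rectangle is axis-aligned; the map (x,y)→(u,v) scales areas by 2.
u-values: -4, 6, -12, -1, -5, -6; range = 6 − (-12) = 18.
v-values: 8, 10, 8, 7, 13, -10; range = 13 − (-10) = 23.
Area = (18 × 23) / 2 = 207.

207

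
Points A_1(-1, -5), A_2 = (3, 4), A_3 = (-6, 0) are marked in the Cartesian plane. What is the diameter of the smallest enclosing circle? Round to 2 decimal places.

10.55

Side lengths²: A_1A_2² = 97, A_1A_3² = 50, A_2A_3² = 97.
Since A_2A_3² = 97 < 97 + 50 = 147, the triangle is acute, so the smallest enclosing circle is the circumcircle.
Circumcentre = (-19/26, 7/26), r² = 9409/338.
Diameter = 2r = 2√(9409/338) ≈ 10.55.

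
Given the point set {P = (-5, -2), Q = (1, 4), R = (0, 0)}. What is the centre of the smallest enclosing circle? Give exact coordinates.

Side lengths²: PQ² = 72, PR² = 29, QR² = 17.
Since PQ² = 72 ≥ 29 + 17 = 46, the angle opposite PQ is not acute, so the smallest enclosing circle has PQ as diameter.
Centre = midpoint of PQ = (-2, 1), r² = 72/4 = 18.
Centre = (-2, 1).

(-2, 1)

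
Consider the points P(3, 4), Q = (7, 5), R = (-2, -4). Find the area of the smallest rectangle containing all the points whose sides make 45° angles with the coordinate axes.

27

In coordinates u = x + y, v = x − y the rectangle is axis-aligned; the map (x,y)→(u,v) scales areas by 2.
u-values: 7, 12, -6; range = 12 − (-6) = 18.
v-values: -1, 2, 2; range = 2 − (-1) = 3.
Area = (18 × 3) / 2 = 27.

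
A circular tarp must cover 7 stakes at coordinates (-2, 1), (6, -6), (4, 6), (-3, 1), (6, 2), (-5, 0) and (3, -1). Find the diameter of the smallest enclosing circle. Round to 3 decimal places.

13.740

A smallest enclosing disk is always determined by at most three of the input points on its boundary.
The minimum enclosing circle is determined by three boundary points: (6, -6), (4, 6), (-5, 0).
Their circumcentre is (1.85, -0.525) with r² = 47.198125.
The farthest remaining point (-3, 1) is at distance² 25.848125 ≤ 47.198125.
Diameter = 2r = 2√(47.198125) ≈ 13.740.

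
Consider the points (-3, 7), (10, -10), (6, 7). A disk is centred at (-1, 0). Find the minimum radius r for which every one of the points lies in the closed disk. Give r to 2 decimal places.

14.87

The required radius is the distance from (-1, 0) to the farthest point.
Squared distances: 53, 221, 98.
Maximum is 221, attained at (10, -10).
r = √221 ≈ 14.87.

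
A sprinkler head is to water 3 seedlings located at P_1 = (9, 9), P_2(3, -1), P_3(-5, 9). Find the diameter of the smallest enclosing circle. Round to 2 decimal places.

Side lengths²: P_1P_2² = 136, P_1P_3² = 196, P_2P_3² = 164.
Since P_1P_3² = 196 < 164 + 136 = 300, the triangle is acute, so the smallest enclosing circle is the circumcircle.
Circumcentre = (2, 6.4), r² = 55.76.
Diameter = 2r = 2√(55.76) ≈ 14.93.

14.93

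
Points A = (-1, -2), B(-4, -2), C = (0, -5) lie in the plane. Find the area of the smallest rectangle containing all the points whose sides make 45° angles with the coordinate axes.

10.5

In coordinates u = x + y, v = x − y the rectangle is axis-aligned; the map (x,y)→(u,v) scales areas by 2.
u-values: -3, -6, -5; range = -3 − (-6) = 3.
v-values: 1, -2, 5; range = 5 − (-2) = 7.
Area = (3 × 7) / 2 = 10.5.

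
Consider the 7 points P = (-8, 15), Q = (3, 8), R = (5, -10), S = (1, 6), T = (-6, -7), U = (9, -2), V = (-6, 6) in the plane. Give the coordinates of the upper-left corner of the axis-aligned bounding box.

x-range [-8, 9], y-range [-10, 15].
The upper-left corner is (-8, 15).

(-8, 15)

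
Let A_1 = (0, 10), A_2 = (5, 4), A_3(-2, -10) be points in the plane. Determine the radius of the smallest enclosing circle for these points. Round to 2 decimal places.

Side lengths²: A_1A_2² = 61, A_1A_3² = 404, A_2A_3² = 245.
Since A_1A_3² = 404 ≥ 245 + 61 = 306, the angle opposite A_1A_3 is not acute, so the smallest enclosing circle has A_1A_3 as diameter.
Centre = midpoint of A_1A_3 = (-1, 0), r² = 404/4 = 101.
r = √101 ≈ 10.05.

10.05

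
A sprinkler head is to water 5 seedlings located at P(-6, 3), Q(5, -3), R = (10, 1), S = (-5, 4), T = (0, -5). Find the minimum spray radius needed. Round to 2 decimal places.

By Welzl's lemma the MEC is supported by two points (diametrically opposite) or three points (on a circumcircle).
The farthest pair is P–R with squared distance 260. The circle on this segment as diameter has centre (2, 2) and r² = 260/4 = 65.
Check Q: distance² to centre = 34 ≤ 65, so it lies inside.
All remaining points lie in this disk, and no smaller disk contains both endpoints, so this is the minimum enclosing circle.
r = √65 ≈ 8.06.

8.06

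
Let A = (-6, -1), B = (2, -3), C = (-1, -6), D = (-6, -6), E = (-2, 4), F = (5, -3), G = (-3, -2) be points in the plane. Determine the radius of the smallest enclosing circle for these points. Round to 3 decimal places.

The minimum enclosing circle of a finite set is fixed by two of the points (as a diameter) or three (as a circumcircle).
The minimum enclosing circle is determined by three boundary points: D, E, F.
Their circumcentre is (-8/7, -15/7) with r² = 1885/49.
The farthest remaining point A is at distance² 1220/49 ≤ 1885/49.
r = √(1885/49) ≈ 6.202.

6.202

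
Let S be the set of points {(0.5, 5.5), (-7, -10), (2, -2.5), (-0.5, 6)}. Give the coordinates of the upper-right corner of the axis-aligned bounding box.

(2, 6)

x-range [-7, 2], y-range [-10, 6].
The upper-right corner is (2, 6).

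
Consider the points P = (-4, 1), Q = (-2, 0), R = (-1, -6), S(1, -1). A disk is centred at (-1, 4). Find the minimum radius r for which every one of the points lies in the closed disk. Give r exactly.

The required radius is the distance from (-1, 4) to the farthest point.
Squared distances: 18, 17, 100, 29.
Maximum is 100, attained at R.
r = √100 = 10.

10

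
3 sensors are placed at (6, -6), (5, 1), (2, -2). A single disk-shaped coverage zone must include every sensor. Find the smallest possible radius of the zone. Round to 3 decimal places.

3.536

Call the three points A, B, C in the order given.
Side lengths²: AB² = 50, AC² = 32, BC² = 18.
Since AB² = 50 ≥ 32 + 18 = 50, the angle opposite AB is not acute, so the smallest enclosing circle has AB as diameter.
Centre = midpoint of AB = (5.5, -2.5), r² = 50/4 = 12.5.
r = √(12.5) ≈ 3.536.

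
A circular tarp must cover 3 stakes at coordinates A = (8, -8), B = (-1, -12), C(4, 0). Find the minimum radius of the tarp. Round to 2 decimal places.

Side lengths²: AB² = 97, AC² = 80, BC² = 169.
Since BC² = 169 < 97 + 80 = 177, the triangle is acute, so the smallest enclosing circle is the circumcircle.
Circumcentre = (39/22, -269/44), r² = 81965/1936.
r = √(81965/1936) ≈ 6.51.

6.51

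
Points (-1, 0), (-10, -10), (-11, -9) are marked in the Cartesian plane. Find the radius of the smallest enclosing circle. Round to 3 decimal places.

Call the three points A, B, C in the order given.
Side lengths²: AB² = 181, AC² = 181, BC² = 2.
Since AC² = 181 < 181 + 2 = 183, the triangle is acute, so the smallest enclosing circle is the circumcircle.
Circumcentre = (-219/38, -181/38), r² = 32761/722.
r = √(32761/722) ≈ 6.736.

6.736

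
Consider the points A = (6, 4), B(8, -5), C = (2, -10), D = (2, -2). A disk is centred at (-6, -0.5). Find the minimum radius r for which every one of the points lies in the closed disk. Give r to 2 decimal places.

14.71

The required radius is the distance from (-6, -0.5) to the farthest point.
Squared distances: 164.25, 216.25, 154.25, 66.25.
Maximum is 216.25, attained at B.
r = √(216.25) ≈ 14.71.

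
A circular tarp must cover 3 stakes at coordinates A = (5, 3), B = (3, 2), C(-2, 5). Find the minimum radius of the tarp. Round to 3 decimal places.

3.640

Side lengths²: AB² = 5, AC² = 53, BC² = 34.
Since AC² = 53 ≥ 34 + 5 = 39, the angle opposite AC is not acute, so the smallest enclosing circle has AC as diameter.
Centre = midpoint of AC = (1.5, 4), r² = 53/4 = 13.25.
r = √(13.25) ≈ 3.640.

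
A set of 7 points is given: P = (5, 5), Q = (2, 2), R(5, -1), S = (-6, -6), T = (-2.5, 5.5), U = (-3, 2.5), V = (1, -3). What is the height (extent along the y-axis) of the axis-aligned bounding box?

max y = 5.5, min y = -6, so height = 11.5.

11.5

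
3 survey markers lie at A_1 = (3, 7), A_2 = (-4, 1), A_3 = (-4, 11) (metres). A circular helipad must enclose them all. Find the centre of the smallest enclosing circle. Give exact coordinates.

(-31/14, 6)

Side lengths²: A_1A_2² = 85, A_1A_3² = 65, A_2A_3² = 100.
Since A_2A_3² = 100 < 85 + 65 = 150, the triangle is acute, so the smallest enclosing circle is the circumcircle.
Circumcentre = (-31/14, 6), r² = 5525/196.
Centre = (-31/14, 6).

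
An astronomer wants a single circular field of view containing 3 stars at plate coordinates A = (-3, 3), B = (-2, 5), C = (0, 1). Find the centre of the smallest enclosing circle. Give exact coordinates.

(-1, 3)

Side lengths²: AB² = 5, AC² = 13, BC² = 20.
Since BC² = 20 ≥ 13 + 5 = 18, the angle opposite BC is not acute, so the smallest enclosing circle has BC as diameter.
Centre = midpoint of BC = (-1, 3), r² = 20/4 = 5.
Centre = (-1, 3).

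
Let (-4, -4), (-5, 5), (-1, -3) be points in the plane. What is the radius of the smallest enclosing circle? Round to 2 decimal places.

Call the three points A, B, C in the order given.
Side lengths²: AB² = 82, AC² = 10, BC² = 80.
Since AB² = 82 < 80 + 10 = 90, the triangle is acute, so the smallest enclosing circle is the circumcircle.
Circumcentre = (-27/7, 4/7), r² = 1025/49.
r = √(1025/49) ≈ 4.57.

4.57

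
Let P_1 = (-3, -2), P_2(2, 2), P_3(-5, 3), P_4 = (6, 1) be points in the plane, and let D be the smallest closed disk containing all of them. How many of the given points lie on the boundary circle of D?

2

By Welzl's lemma the MEC is supported by two points (diametrically opposite) or three points (on a circumcircle).
The farthest pair is P_3–P_4 with squared distance 125. The circle on this segment as diameter has centre (0.5, 2) and r² = 125/4 = 31.25.
Check P_1: distance² to centre = 28.25 ≤ 31.25, so it lies inside.
All remaining points lie in this disk, and no smaller disk contains both endpoints, so this is the minimum enclosing circle.
The points at distance exactly r from the centre are P_3, P_4 — 2 points.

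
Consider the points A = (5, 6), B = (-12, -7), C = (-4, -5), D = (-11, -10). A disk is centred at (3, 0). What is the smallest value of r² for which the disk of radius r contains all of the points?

296

The required radius is the distance from (3, 0) to the farthest point.
Squared distances: 40, 274, 74, 296.
Maximum is 296, attained at D.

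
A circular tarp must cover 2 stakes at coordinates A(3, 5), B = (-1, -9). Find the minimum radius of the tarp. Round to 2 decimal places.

The smallest circle enclosing two points has them as diameter endpoints.
Centre = midpoint = (1, -2); r² = |AB|²/4 = 212/4 = 53.
r = √53 ≈ 7.28.

7.28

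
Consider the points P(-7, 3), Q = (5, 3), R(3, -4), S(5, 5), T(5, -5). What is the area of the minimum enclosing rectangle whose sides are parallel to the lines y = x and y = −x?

140

In coordinates u = x + y, v = x − y the rectangle is axis-aligned; the map (x,y)→(u,v) scales areas by 2.
u-values: -4, 8, -1, 10, 0; range = 10 − (-4) = 14.
v-values: -10, 2, 7, 0, 10; range = 10 − (-10) = 20.
Area = (14 × 20) / 2 = 140.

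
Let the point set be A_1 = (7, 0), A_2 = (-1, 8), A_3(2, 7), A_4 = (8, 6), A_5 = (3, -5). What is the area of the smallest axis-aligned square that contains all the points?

The bounding box has width 9 and height 13.
An axis-aligned square enclosing the set must have side ≥ max(width, height).
So the minimum side is max(9, 13) = 13.
Area = 13² = 169.

169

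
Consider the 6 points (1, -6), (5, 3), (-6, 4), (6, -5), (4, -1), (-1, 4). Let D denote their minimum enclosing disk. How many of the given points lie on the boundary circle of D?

By Welzl's lemma the MEC is supported by two points (diametrically opposite) or three points (on a circumcircle).
The farthest pair is (-6, 4)–(6, -5) with squared distance 225. The circle on this segment as diameter has centre (0, -0.5) and r² = 225/4 = 56.25.
Check (1, -6): distance² to centre = 31.25 ≤ 56.25, so it lies inside.
All remaining points lie in this disk, and no smaller disk contains both endpoints, so this is the minimum enclosing circle.
The points at distance exactly r from the centre are (-6, 4), (6, -5) — 2 points.

2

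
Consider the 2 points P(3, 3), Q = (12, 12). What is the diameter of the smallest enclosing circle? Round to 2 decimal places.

The smallest circle enclosing two points has them as diameter endpoints.
Centre = midpoint = (7.5, 7.5); r² = |PQ|²/4 = 162/4 = 40.5.
Diameter = 2r = 2√(40.5) ≈ 12.73.

12.73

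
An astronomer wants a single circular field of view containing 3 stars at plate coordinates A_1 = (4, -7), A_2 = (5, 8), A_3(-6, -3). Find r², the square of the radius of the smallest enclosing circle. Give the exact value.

Side lengths²: A_1A_2² = 226, A_1A_3² = 116, A_2A_3² = 242.
Since A_2A_3² = 242 < 226 + 116 = 342, the triangle is acute, so the smallest enclosing circle is the circumcircle.
Circumcentre = (9/7, 5/7), r² = 3277/49.

3277/49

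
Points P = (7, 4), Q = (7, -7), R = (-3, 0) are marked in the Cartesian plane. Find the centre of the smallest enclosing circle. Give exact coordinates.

(3.4, -1.5)

Side lengths²: PQ² = 121, PR² = 116, QR² = 149.
Since QR² = 149 < 121 + 116 = 237, the triangle is acute, so the smallest enclosing circle is the circumcircle.
Circumcentre = (3.4, -1.5), r² = 43.21.
Centre = (3.4, -1.5).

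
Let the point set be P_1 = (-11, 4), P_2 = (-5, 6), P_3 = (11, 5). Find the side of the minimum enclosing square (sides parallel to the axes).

22

The bounding box has width 22 and height 2.
An axis-aligned square enclosing the set must have side ≥ max(width, height).
So the minimum side is max(22, 2) = 22.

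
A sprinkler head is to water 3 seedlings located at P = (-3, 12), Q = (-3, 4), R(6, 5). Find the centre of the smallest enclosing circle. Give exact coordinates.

Side lengths²: PQ² = 64, PR² = 130, QR² = 82.
Since PR² = 130 < 82 + 64 = 146, the triangle is acute, so the smallest enclosing circle is the circumcircle.
Circumcentre = (10/9, 8), r² = 2665/81.
Centre = (10/9, 8).

(10/9, 8)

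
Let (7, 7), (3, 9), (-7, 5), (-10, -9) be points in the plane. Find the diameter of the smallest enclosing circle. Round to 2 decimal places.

23.35

A smallest enclosing disk is always determined by at most three of the input points on its boundary.
The farthest pair is (7, 7)–(-10, -9) with squared distance 545. The circle on this segment as diameter has centre (-1.5, -1) and r² = 545/4 = 136.25.
Check (3, 9): distance² to centre = 120.25 ≤ 136.25, so it lies inside.
All remaining points lie in this disk, and no smaller disk contains both endpoints, so this is the minimum enclosing circle.
Diameter = 2r = 2√(136.25) ≈ 23.35.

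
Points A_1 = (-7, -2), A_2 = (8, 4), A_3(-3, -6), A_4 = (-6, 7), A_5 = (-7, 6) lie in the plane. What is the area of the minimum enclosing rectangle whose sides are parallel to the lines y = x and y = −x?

178.5

In coordinates u = x + y, v = x − y the rectangle is axis-aligned; the map (x,y)→(u,v) scales areas by 2.
u-values: -9, 12, -9, 1, -1; range = 12 − (-9) = 21.
v-values: -5, 4, 3, -13, -13; range = 4 − (-13) = 17.
Area = (21 × 17) / 2 = 178.5.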